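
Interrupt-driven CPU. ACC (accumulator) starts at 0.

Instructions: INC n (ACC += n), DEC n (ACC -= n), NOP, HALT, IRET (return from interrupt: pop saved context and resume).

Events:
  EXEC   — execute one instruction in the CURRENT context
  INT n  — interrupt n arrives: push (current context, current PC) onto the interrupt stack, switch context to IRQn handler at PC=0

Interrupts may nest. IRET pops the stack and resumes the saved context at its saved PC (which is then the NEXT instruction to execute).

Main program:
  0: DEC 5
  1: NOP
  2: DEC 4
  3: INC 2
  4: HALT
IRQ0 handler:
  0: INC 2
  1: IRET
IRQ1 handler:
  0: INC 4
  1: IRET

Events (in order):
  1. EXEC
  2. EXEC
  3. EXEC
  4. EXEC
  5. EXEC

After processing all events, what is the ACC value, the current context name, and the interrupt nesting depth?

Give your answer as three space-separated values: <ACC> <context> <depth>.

Event 1 (EXEC): [MAIN] PC=0: DEC 5 -> ACC=-5
Event 2 (EXEC): [MAIN] PC=1: NOP
Event 3 (EXEC): [MAIN] PC=2: DEC 4 -> ACC=-9
Event 4 (EXEC): [MAIN] PC=3: INC 2 -> ACC=-7
Event 5 (EXEC): [MAIN] PC=4: HALT

Answer: -7 MAIN 0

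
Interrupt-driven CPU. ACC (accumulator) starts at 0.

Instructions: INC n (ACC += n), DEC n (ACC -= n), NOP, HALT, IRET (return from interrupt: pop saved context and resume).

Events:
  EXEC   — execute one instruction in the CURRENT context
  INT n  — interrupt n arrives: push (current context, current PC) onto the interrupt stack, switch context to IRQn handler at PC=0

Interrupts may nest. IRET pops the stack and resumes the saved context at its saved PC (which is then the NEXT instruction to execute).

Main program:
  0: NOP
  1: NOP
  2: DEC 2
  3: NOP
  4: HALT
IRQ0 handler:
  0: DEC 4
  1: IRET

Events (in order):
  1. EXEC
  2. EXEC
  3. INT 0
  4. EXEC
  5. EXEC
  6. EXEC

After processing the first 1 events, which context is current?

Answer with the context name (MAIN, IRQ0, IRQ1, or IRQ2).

Answer: MAIN

Derivation:
Event 1 (EXEC): [MAIN] PC=0: NOP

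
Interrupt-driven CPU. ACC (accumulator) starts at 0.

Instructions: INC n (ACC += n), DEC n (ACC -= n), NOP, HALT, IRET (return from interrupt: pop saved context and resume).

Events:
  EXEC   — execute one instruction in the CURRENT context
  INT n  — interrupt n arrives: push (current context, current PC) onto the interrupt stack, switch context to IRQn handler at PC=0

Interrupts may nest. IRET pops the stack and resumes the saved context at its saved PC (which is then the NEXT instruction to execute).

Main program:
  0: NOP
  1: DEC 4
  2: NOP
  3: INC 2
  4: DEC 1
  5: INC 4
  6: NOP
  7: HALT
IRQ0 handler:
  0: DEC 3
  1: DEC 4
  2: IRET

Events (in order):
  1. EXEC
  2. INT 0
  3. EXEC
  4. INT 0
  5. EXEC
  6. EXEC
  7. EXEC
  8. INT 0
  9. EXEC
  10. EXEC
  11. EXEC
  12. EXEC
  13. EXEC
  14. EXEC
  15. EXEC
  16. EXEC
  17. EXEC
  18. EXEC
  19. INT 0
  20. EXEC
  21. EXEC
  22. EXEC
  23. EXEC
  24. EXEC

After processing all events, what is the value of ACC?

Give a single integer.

Answer: -27

Derivation:
Event 1 (EXEC): [MAIN] PC=0: NOP
Event 2 (INT 0): INT 0 arrives: push (MAIN, PC=1), enter IRQ0 at PC=0 (depth now 1)
Event 3 (EXEC): [IRQ0] PC=0: DEC 3 -> ACC=-3
Event 4 (INT 0): INT 0 arrives: push (IRQ0, PC=1), enter IRQ0 at PC=0 (depth now 2)
Event 5 (EXEC): [IRQ0] PC=0: DEC 3 -> ACC=-6
Event 6 (EXEC): [IRQ0] PC=1: DEC 4 -> ACC=-10
Event 7 (EXEC): [IRQ0] PC=2: IRET -> resume IRQ0 at PC=1 (depth now 1)
Event 8 (INT 0): INT 0 arrives: push (IRQ0, PC=1), enter IRQ0 at PC=0 (depth now 2)
Event 9 (EXEC): [IRQ0] PC=0: DEC 3 -> ACC=-13
Event 10 (EXEC): [IRQ0] PC=1: DEC 4 -> ACC=-17
Event 11 (EXEC): [IRQ0] PC=2: IRET -> resume IRQ0 at PC=1 (depth now 1)
Event 12 (EXEC): [IRQ0] PC=1: DEC 4 -> ACC=-21
Event 13 (EXEC): [IRQ0] PC=2: IRET -> resume MAIN at PC=1 (depth now 0)
Event 14 (EXEC): [MAIN] PC=1: DEC 4 -> ACC=-25
Event 15 (EXEC): [MAIN] PC=2: NOP
Event 16 (EXEC): [MAIN] PC=3: INC 2 -> ACC=-23
Event 17 (EXEC): [MAIN] PC=4: DEC 1 -> ACC=-24
Event 18 (EXEC): [MAIN] PC=5: INC 4 -> ACC=-20
Event 19 (INT 0): INT 0 arrives: push (MAIN, PC=6), enter IRQ0 at PC=0 (depth now 1)
Event 20 (EXEC): [IRQ0] PC=0: DEC 3 -> ACC=-23
Event 21 (EXEC): [IRQ0] PC=1: DEC 4 -> ACC=-27
Event 22 (EXEC): [IRQ0] PC=2: IRET -> resume MAIN at PC=6 (depth now 0)
Event 23 (EXEC): [MAIN] PC=6: NOP
Event 24 (EXEC): [MAIN] PC=7: HALT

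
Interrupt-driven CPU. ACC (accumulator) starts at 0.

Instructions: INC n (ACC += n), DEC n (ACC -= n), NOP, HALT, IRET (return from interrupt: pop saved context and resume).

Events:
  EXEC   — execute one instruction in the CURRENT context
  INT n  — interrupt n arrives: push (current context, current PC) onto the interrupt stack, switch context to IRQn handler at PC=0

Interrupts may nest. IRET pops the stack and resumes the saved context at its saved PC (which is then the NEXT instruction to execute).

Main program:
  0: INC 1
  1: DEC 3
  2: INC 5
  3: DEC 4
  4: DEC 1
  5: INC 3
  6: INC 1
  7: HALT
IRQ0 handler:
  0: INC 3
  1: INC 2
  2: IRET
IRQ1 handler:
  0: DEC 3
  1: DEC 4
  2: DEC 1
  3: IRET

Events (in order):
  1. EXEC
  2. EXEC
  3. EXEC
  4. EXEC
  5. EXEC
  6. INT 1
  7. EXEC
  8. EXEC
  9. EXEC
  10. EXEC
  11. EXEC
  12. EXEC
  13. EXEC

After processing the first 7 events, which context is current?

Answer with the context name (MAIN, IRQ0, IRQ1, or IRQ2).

Answer: IRQ1

Derivation:
Event 1 (EXEC): [MAIN] PC=0: INC 1 -> ACC=1
Event 2 (EXEC): [MAIN] PC=1: DEC 3 -> ACC=-2
Event 3 (EXEC): [MAIN] PC=2: INC 5 -> ACC=3
Event 4 (EXEC): [MAIN] PC=3: DEC 4 -> ACC=-1
Event 5 (EXEC): [MAIN] PC=4: DEC 1 -> ACC=-2
Event 6 (INT 1): INT 1 arrives: push (MAIN, PC=5), enter IRQ1 at PC=0 (depth now 1)
Event 7 (EXEC): [IRQ1] PC=0: DEC 3 -> ACC=-5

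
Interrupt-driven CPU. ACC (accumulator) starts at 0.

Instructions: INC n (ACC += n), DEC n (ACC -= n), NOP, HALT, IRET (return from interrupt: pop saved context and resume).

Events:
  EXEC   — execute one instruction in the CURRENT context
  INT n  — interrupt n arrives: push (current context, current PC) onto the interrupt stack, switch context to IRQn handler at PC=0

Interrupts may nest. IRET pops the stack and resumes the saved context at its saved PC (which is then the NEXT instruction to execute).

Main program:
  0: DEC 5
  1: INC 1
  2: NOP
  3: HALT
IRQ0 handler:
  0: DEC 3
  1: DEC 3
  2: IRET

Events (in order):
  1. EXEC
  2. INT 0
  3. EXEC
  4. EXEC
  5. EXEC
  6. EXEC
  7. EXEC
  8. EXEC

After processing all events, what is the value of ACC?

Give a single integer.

Answer: -10

Derivation:
Event 1 (EXEC): [MAIN] PC=0: DEC 5 -> ACC=-5
Event 2 (INT 0): INT 0 arrives: push (MAIN, PC=1), enter IRQ0 at PC=0 (depth now 1)
Event 3 (EXEC): [IRQ0] PC=0: DEC 3 -> ACC=-8
Event 4 (EXEC): [IRQ0] PC=1: DEC 3 -> ACC=-11
Event 5 (EXEC): [IRQ0] PC=2: IRET -> resume MAIN at PC=1 (depth now 0)
Event 6 (EXEC): [MAIN] PC=1: INC 1 -> ACC=-10
Event 7 (EXEC): [MAIN] PC=2: NOP
Event 8 (EXEC): [MAIN] PC=3: HALT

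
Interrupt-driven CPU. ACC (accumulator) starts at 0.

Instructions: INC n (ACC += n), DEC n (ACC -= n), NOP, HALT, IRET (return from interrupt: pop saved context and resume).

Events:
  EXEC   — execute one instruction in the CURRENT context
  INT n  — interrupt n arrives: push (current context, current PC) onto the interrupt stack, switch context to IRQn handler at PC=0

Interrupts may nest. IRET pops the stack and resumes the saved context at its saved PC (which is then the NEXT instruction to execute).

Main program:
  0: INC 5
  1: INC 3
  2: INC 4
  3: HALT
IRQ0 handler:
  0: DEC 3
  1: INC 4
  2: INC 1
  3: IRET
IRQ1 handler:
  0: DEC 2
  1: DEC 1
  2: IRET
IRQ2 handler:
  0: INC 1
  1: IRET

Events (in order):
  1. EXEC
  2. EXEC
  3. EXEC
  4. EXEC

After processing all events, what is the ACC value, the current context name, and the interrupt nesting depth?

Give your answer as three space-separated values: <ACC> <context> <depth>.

Event 1 (EXEC): [MAIN] PC=0: INC 5 -> ACC=5
Event 2 (EXEC): [MAIN] PC=1: INC 3 -> ACC=8
Event 3 (EXEC): [MAIN] PC=2: INC 4 -> ACC=12
Event 4 (EXEC): [MAIN] PC=3: HALT

Answer: 12 MAIN 0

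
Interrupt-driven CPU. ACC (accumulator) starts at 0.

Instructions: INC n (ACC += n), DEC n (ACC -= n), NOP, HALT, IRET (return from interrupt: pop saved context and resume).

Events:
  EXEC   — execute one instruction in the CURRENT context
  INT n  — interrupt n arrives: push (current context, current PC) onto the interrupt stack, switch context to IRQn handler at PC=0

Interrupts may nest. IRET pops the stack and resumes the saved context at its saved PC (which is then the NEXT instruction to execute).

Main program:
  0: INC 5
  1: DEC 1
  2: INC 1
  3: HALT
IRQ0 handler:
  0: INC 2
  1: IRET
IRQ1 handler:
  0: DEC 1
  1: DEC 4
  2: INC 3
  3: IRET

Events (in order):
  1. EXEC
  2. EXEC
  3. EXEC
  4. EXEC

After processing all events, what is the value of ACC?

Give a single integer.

Event 1 (EXEC): [MAIN] PC=0: INC 5 -> ACC=5
Event 2 (EXEC): [MAIN] PC=1: DEC 1 -> ACC=4
Event 3 (EXEC): [MAIN] PC=2: INC 1 -> ACC=5
Event 4 (EXEC): [MAIN] PC=3: HALT

Answer: 5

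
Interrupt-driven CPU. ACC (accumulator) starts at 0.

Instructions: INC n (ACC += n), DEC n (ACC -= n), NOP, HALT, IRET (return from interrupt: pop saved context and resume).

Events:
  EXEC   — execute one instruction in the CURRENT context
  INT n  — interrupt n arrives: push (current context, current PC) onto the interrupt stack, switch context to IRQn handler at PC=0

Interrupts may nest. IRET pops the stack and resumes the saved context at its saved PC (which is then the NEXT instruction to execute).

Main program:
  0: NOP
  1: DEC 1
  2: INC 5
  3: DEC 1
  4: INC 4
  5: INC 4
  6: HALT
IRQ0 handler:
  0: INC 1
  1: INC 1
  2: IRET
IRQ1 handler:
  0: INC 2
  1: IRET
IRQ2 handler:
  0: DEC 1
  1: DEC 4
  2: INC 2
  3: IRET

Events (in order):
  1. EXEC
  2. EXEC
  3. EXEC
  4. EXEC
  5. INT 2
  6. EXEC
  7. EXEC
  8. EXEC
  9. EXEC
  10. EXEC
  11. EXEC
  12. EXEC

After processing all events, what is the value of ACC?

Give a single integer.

Answer: 8

Derivation:
Event 1 (EXEC): [MAIN] PC=0: NOP
Event 2 (EXEC): [MAIN] PC=1: DEC 1 -> ACC=-1
Event 3 (EXEC): [MAIN] PC=2: INC 5 -> ACC=4
Event 4 (EXEC): [MAIN] PC=3: DEC 1 -> ACC=3
Event 5 (INT 2): INT 2 arrives: push (MAIN, PC=4), enter IRQ2 at PC=0 (depth now 1)
Event 6 (EXEC): [IRQ2] PC=0: DEC 1 -> ACC=2
Event 7 (EXEC): [IRQ2] PC=1: DEC 4 -> ACC=-2
Event 8 (EXEC): [IRQ2] PC=2: INC 2 -> ACC=0
Event 9 (EXEC): [IRQ2] PC=3: IRET -> resume MAIN at PC=4 (depth now 0)
Event 10 (EXEC): [MAIN] PC=4: INC 4 -> ACC=4
Event 11 (EXEC): [MAIN] PC=5: INC 4 -> ACC=8
Event 12 (EXEC): [MAIN] PC=6: HALT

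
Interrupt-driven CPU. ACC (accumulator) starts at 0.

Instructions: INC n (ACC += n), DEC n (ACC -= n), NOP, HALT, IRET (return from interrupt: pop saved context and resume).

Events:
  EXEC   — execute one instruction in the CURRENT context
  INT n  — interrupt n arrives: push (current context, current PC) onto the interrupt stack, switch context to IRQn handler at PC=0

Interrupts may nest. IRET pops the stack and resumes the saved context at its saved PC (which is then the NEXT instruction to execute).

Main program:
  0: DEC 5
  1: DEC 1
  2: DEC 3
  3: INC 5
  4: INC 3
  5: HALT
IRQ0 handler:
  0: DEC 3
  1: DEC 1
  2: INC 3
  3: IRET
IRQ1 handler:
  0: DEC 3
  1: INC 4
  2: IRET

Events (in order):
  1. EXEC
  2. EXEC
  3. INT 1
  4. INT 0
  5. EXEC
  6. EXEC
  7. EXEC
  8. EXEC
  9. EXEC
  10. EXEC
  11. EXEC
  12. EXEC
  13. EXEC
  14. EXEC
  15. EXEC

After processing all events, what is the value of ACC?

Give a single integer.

Event 1 (EXEC): [MAIN] PC=0: DEC 5 -> ACC=-5
Event 2 (EXEC): [MAIN] PC=1: DEC 1 -> ACC=-6
Event 3 (INT 1): INT 1 arrives: push (MAIN, PC=2), enter IRQ1 at PC=0 (depth now 1)
Event 4 (INT 0): INT 0 arrives: push (IRQ1, PC=0), enter IRQ0 at PC=0 (depth now 2)
Event 5 (EXEC): [IRQ0] PC=0: DEC 3 -> ACC=-9
Event 6 (EXEC): [IRQ0] PC=1: DEC 1 -> ACC=-10
Event 7 (EXEC): [IRQ0] PC=2: INC 3 -> ACC=-7
Event 8 (EXEC): [IRQ0] PC=3: IRET -> resume IRQ1 at PC=0 (depth now 1)
Event 9 (EXEC): [IRQ1] PC=0: DEC 3 -> ACC=-10
Event 10 (EXEC): [IRQ1] PC=1: INC 4 -> ACC=-6
Event 11 (EXEC): [IRQ1] PC=2: IRET -> resume MAIN at PC=2 (depth now 0)
Event 12 (EXEC): [MAIN] PC=2: DEC 3 -> ACC=-9
Event 13 (EXEC): [MAIN] PC=3: INC 5 -> ACC=-4
Event 14 (EXEC): [MAIN] PC=4: INC 3 -> ACC=-1
Event 15 (EXEC): [MAIN] PC=5: HALT

Answer: -1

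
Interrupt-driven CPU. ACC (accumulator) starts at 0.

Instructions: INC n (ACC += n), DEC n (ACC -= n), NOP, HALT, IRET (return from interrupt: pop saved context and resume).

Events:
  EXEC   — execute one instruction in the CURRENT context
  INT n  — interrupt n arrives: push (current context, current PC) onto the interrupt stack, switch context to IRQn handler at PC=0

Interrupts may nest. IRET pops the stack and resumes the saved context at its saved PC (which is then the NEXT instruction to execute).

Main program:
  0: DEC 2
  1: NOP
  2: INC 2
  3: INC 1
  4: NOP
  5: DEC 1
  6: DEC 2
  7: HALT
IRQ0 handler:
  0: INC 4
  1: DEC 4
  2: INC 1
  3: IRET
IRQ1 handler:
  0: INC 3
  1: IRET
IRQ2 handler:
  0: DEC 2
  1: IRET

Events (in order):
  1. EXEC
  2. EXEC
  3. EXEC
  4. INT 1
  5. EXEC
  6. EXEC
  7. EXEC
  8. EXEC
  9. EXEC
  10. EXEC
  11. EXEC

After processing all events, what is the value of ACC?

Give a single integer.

Event 1 (EXEC): [MAIN] PC=0: DEC 2 -> ACC=-2
Event 2 (EXEC): [MAIN] PC=1: NOP
Event 3 (EXEC): [MAIN] PC=2: INC 2 -> ACC=0
Event 4 (INT 1): INT 1 arrives: push (MAIN, PC=3), enter IRQ1 at PC=0 (depth now 1)
Event 5 (EXEC): [IRQ1] PC=0: INC 3 -> ACC=3
Event 6 (EXEC): [IRQ1] PC=1: IRET -> resume MAIN at PC=3 (depth now 0)
Event 7 (EXEC): [MAIN] PC=3: INC 1 -> ACC=4
Event 8 (EXEC): [MAIN] PC=4: NOP
Event 9 (EXEC): [MAIN] PC=5: DEC 1 -> ACC=3
Event 10 (EXEC): [MAIN] PC=6: DEC 2 -> ACC=1
Event 11 (EXEC): [MAIN] PC=7: HALT

Answer: 1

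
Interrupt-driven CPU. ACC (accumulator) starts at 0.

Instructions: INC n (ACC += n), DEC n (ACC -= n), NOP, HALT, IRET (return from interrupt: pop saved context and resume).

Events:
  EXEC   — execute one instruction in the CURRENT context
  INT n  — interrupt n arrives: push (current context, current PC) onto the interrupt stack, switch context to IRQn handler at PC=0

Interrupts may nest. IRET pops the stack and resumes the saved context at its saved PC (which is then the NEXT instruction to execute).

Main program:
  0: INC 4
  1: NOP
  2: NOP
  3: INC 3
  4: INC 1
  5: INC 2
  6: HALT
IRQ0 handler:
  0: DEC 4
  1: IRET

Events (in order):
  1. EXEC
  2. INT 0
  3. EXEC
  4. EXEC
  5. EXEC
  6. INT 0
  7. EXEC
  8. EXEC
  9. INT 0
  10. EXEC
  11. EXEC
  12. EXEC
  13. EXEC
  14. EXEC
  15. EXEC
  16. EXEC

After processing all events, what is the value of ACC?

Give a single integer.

Answer: -2

Derivation:
Event 1 (EXEC): [MAIN] PC=0: INC 4 -> ACC=4
Event 2 (INT 0): INT 0 arrives: push (MAIN, PC=1), enter IRQ0 at PC=0 (depth now 1)
Event 3 (EXEC): [IRQ0] PC=0: DEC 4 -> ACC=0
Event 4 (EXEC): [IRQ0] PC=1: IRET -> resume MAIN at PC=1 (depth now 0)
Event 5 (EXEC): [MAIN] PC=1: NOP
Event 6 (INT 0): INT 0 arrives: push (MAIN, PC=2), enter IRQ0 at PC=0 (depth now 1)
Event 7 (EXEC): [IRQ0] PC=0: DEC 4 -> ACC=-4
Event 8 (EXEC): [IRQ0] PC=1: IRET -> resume MAIN at PC=2 (depth now 0)
Event 9 (INT 0): INT 0 arrives: push (MAIN, PC=2), enter IRQ0 at PC=0 (depth now 1)
Event 10 (EXEC): [IRQ0] PC=0: DEC 4 -> ACC=-8
Event 11 (EXEC): [IRQ0] PC=1: IRET -> resume MAIN at PC=2 (depth now 0)
Event 12 (EXEC): [MAIN] PC=2: NOP
Event 13 (EXEC): [MAIN] PC=3: INC 3 -> ACC=-5
Event 14 (EXEC): [MAIN] PC=4: INC 1 -> ACC=-4
Event 15 (EXEC): [MAIN] PC=5: INC 2 -> ACC=-2
Event 16 (EXEC): [MAIN] PC=6: HALT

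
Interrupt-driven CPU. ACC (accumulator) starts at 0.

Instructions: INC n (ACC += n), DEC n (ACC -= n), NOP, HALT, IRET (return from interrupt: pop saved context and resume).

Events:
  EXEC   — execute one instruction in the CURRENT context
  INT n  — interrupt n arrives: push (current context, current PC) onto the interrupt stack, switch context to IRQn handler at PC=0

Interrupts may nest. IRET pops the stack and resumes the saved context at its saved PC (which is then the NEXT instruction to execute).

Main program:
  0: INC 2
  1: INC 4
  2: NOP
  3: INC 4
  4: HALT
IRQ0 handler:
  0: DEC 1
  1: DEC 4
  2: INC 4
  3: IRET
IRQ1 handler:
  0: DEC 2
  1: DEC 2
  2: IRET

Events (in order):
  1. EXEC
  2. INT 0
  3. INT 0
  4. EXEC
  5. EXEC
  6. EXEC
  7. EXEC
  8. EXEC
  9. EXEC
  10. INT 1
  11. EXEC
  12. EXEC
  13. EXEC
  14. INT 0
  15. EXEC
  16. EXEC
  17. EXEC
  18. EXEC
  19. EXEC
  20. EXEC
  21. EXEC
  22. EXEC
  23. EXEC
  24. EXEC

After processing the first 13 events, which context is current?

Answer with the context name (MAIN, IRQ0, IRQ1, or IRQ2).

Event 1 (EXEC): [MAIN] PC=0: INC 2 -> ACC=2
Event 2 (INT 0): INT 0 arrives: push (MAIN, PC=1), enter IRQ0 at PC=0 (depth now 1)
Event 3 (INT 0): INT 0 arrives: push (IRQ0, PC=0), enter IRQ0 at PC=0 (depth now 2)
Event 4 (EXEC): [IRQ0] PC=0: DEC 1 -> ACC=1
Event 5 (EXEC): [IRQ0] PC=1: DEC 4 -> ACC=-3
Event 6 (EXEC): [IRQ0] PC=2: INC 4 -> ACC=1
Event 7 (EXEC): [IRQ0] PC=3: IRET -> resume IRQ0 at PC=0 (depth now 1)
Event 8 (EXEC): [IRQ0] PC=0: DEC 1 -> ACC=0
Event 9 (EXEC): [IRQ0] PC=1: DEC 4 -> ACC=-4
Event 10 (INT 1): INT 1 arrives: push (IRQ0, PC=2), enter IRQ1 at PC=0 (depth now 2)
Event 11 (EXEC): [IRQ1] PC=0: DEC 2 -> ACC=-6
Event 12 (EXEC): [IRQ1] PC=1: DEC 2 -> ACC=-8
Event 13 (EXEC): [IRQ1] PC=2: IRET -> resume IRQ0 at PC=2 (depth now 1)

Answer: IRQ0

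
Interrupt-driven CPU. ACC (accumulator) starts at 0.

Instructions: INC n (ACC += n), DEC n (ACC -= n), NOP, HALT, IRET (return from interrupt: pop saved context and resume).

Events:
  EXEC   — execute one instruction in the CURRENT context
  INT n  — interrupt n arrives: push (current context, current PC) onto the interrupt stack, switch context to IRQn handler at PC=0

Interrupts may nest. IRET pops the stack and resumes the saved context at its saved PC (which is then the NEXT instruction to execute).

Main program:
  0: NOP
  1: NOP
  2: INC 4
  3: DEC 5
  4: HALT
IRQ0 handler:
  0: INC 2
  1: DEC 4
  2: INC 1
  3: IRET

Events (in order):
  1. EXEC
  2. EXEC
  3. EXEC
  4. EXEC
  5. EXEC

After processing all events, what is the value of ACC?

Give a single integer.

Event 1 (EXEC): [MAIN] PC=0: NOP
Event 2 (EXEC): [MAIN] PC=1: NOP
Event 3 (EXEC): [MAIN] PC=2: INC 4 -> ACC=4
Event 4 (EXEC): [MAIN] PC=3: DEC 5 -> ACC=-1
Event 5 (EXEC): [MAIN] PC=4: HALT

Answer: -1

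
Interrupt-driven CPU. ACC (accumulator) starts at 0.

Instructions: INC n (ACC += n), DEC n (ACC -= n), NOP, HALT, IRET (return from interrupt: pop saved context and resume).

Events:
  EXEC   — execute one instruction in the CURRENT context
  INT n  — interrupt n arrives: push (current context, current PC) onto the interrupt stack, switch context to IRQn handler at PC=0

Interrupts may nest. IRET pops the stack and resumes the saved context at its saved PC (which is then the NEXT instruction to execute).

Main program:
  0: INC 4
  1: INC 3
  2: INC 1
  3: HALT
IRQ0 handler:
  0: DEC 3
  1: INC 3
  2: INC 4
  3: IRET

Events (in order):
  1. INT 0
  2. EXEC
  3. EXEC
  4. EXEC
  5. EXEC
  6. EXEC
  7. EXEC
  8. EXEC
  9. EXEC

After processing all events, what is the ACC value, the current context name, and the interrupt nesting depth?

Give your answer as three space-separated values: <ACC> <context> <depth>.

Event 1 (INT 0): INT 0 arrives: push (MAIN, PC=0), enter IRQ0 at PC=0 (depth now 1)
Event 2 (EXEC): [IRQ0] PC=0: DEC 3 -> ACC=-3
Event 3 (EXEC): [IRQ0] PC=1: INC 3 -> ACC=0
Event 4 (EXEC): [IRQ0] PC=2: INC 4 -> ACC=4
Event 5 (EXEC): [IRQ0] PC=3: IRET -> resume MAIN at PC=0 (depth now 0)
Event 6 (EXEC): [MAIN] PC=0: INC 4 -> ACC=8
Event 7 (EXEC): [MAIN] PC=1: INC 3 -> ACC=11
Event 8 (EXEC): [MAIN] PC=2: INC 1 -> ACC=12
Event 9 (EXEC): [MAIN] PC=3: HALT

Answer: 12 MAIN 0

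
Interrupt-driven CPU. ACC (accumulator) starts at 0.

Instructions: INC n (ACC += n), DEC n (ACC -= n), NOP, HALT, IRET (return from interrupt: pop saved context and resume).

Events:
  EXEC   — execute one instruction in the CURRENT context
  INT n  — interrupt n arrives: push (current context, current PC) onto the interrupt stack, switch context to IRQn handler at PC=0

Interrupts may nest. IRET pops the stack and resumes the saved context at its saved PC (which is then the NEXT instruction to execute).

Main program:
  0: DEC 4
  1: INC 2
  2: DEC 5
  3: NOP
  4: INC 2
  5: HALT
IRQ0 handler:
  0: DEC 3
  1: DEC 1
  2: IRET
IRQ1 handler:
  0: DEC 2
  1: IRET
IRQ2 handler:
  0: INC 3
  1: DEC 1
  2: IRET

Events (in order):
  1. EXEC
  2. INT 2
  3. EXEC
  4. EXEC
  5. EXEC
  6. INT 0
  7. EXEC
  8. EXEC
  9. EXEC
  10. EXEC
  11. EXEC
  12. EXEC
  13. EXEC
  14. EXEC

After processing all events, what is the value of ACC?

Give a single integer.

Event 1 (EXEC): [MAIN] PC=0: DEC 4 -> ACC=-4
Event 2 (INT 2): INT 2 arrives: push (MAIN, PC=1), enter IRQ2 at PC=0 (depth now 1)
Event 3 (EXEC): [IRQ2] PC=0: INC 3 -> ACC=-1
Event 4 (EXEC): [IRQ2] PC=1: DEC 1 -> ACC=-2
Event 5 (EXEC): [IRQ2] PC=2: IRET -> resume MAIN at PC=1 (depth now 0)
Event 6 (INT 0): INT 0 arrives: push (MAIN, PC=1), enter IRQ0 at PC=0 (depth now 1)
Event 7 (EXEC): [IRQ0] PC=0: DEC 3 -> ACC=-5
Event 8 (EXEC): [IRQ0] PC=1: DEC 1 -> ACC=-6
Event 9 (EXEC): [IRQ0] PC=2: IRET -> resume MAIN at PC=1 (depth now 0)
Event 10 (EXEC): [MAIN] PC=1: INC 2 -> ACC=-4
Event 11 (EXEC): [MAIN] PC=2: DEC 5 -> ACC=-9
Event 12 (EXEC): [MAIN] PC=3: NOP
Event 13 (EXEC): [MAIN] PC=4: INC 2 -> ACC=-7
Event 14 (EXEC): [MAIN] PC=5: HALT

Answer: -7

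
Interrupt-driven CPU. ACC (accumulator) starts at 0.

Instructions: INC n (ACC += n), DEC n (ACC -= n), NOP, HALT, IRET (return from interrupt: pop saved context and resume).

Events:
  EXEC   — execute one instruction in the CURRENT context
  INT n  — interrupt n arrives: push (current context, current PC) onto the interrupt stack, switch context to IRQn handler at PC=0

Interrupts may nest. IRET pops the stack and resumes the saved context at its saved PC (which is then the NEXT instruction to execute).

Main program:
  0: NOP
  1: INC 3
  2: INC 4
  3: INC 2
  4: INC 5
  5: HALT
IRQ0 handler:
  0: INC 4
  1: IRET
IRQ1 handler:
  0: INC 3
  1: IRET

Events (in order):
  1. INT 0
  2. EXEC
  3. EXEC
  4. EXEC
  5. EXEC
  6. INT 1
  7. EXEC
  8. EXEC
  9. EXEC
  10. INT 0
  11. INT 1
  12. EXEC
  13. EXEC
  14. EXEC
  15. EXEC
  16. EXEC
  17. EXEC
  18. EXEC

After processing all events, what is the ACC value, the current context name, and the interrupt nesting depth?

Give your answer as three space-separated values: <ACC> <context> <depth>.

Event 1 (INT 0): INT 0 arrives: push (MAIN, PC=0), enter IRQ0 at PC=0 (depth now 1)
Event 2 (EXEC): [IRQ0] PC=0: INC 4 -> ACC=4
Event 3 (EXEC): [IRQ0] PC=1: IRET -> resume MAIN at PC=0 (depth now 0)
Event 4 (EXEC): [MAIN] PC=0: NOP
Event 5 (EXEC): [MAIN] PC=1: INC 3 -> ACC=7
Event 6 (INT 1): INT 1 arrives: push (MAIN, PC=2), enter IRQ1 at PC=0 (depth now 1)
Event 7 (EXEC): [IRQ1] PC=0: INC 3 -> ACC=10
Event 8 (EXEC): [IRQ1] PC=1: IRET -> resume MAIN at PC=2 (depth now 0)
Event 9 (EXEC): [MAIN] PC=2: INC 4 -> ACC=14
Event 10 (INT 0): INT 0 arrives: push (MAIN, PC=3), enter IRQ0 at PC=0 (depth now 1)
Event 11 (INT 1): INT 1 arrives: push (IRQ0, PC=0), enter IRQ1 at PC=0 (depth now 2)
Event 12 (EXEC): [IRQ1] PC=0: INC 3 -> ACC=17
Event 13 (EXEC): [IRQ1] PC=1: IRET -> resume IRQ0 at PC=0 (depth now 1)
Event 14 (EXEC): [IRQ0] PC=0: INC 4 -> ACC=21
Event 15 (EXEC): [IRQ0] PC=1: IRET -> resume MAIN at PC=3 (depth now 0)
Event 16 (EXEC): [MAIN] PC=3: INC 2 -> ACC=23
Event 17 (EXEC): [MAIN] PC=4: INC 5 -> ACC=28
Event 18 (EXEC): [MAIN] PC=5: HALT

Answer: 28 MAIN 0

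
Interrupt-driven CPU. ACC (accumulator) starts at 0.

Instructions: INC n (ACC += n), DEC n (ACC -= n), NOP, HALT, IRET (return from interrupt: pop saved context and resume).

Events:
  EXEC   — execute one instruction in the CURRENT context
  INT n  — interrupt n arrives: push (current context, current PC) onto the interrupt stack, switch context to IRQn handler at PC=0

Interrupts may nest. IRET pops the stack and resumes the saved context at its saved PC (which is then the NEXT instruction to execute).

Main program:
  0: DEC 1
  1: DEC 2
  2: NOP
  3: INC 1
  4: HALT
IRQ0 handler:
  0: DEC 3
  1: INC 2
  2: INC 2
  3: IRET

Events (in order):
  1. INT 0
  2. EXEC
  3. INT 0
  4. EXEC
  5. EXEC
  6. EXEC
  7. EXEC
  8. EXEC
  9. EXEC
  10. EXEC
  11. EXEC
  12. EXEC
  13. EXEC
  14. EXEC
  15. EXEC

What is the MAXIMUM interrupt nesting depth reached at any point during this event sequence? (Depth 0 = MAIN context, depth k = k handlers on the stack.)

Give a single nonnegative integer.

Event 1 (INT 0): INT 0 arrives: push (MAIN, PC=0), enter IRQ0 at PC=0 (depth now 1) [depth=1]
Event 2 (EXEC): [IRQ0] PC=0: DEC 3 -> ACC=-3 [depth=1]
Event 3 (INT 0): INT 0 arrives: push (IRQ0, PC=1), enter IRQ0 at PC=0 (depth now 2) [depth=2]
Event 4 (EXEC): [IRQ0] PC=0: DEC 3 -> ACC=-6 [depth=2]
Event 5 (EXEC): [IRQ0] PC=1: INC 2 -> ACC=-4 [depth=2]
Event 6 (EXEC): [IRQ0] PC=2: INC 2 -> ACC=-2 [depth=2]
Event 7 (EXEC): [IRQ0] PC=3: IRET -> resume IRQ0 at PC=1 (depth now 1) [depth=1]
Event 8 (EXEC): [IRQ0] PC=1: INC 2 -> ACC=0 [depth=1]
Event 9 (EXEC): [IRQ0] PC=2: INC 2 -> ACC=2 [depth=1]
Event 10 (EXEC): [IRQ0] PC=3: IRET -> resume MAIN at PC=0 (depth now 0) [depth=0]
Event 11 (EXEC): [MAIN] PC=0: DEC 1 -> ACC=1 [depth=0]
Event 12 (EXEC): [MAIN] PC=1: DEC 2 -> ACC=-1 [depth=0]
Event 13 (EXEC): [MAIN] PC=2: NOP [depth=0]
Event 14 (EXEC): [MAIN] PC=3: INC 1 -> ACC=0 [depth=0]
Event 15 (EXEC): [MAIN] PC=4: HALT [depth=0]
Max depth observed: 2

Answer: 2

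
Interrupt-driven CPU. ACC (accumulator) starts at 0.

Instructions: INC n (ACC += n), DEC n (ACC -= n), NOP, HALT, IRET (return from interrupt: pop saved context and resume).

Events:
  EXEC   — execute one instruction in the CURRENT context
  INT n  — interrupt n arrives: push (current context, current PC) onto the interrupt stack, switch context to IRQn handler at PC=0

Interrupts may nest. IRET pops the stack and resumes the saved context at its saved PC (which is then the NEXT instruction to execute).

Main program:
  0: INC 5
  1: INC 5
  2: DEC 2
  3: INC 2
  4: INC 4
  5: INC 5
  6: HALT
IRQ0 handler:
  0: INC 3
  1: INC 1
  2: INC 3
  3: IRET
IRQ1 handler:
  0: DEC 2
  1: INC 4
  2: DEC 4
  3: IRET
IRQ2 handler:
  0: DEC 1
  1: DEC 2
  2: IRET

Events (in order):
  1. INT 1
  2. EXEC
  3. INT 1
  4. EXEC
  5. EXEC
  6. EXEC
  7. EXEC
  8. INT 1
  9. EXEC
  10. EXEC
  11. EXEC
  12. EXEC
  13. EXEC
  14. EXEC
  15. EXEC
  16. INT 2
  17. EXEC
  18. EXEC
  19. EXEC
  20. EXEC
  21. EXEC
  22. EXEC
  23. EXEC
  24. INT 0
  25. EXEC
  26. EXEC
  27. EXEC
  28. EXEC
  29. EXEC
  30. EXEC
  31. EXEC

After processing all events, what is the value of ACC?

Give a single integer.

Answer: 17

Derivation:
Event 1 (INT 1): INT 1 arrives: push (MAIN, PC=0), enter IRQ1 at PC=0 (depth now 1)
Event 2 (EXEC): [IRQ1] PC=0: DEC 2 -> ACC=-2
Event 3 (INT 1): INT 1 arrives: push (IRQ1, PC=1), enter IRQ1 at PC=0 (depth now 2)
Event 4 (EXEC): [IRQ1] PC=0: DEC 2 -> ACC=-4
Event 5 (EXEC): [IRQ1] PC=1: INC 4 -> ACC=0
Event 6 (EXEC): [IRQ1] PC=2: DEC 4 -> ACC=-4
Event 7 (EXEC): [IRQ1] PC=3: IRET -> resume IRQ1 at PC=1 (depth now 1)
Event 8 (INT 1): INT 1 arrives: push (IRQ1, PC=1), enter IRQ1 at PC=0 (depth now 2)
Event 9 (EXEC): [IRQ1] PC=0: DEC 2 -> ACC=-6
Event 10 (EXEC): [IRQ1] PC=1: INC 4 -> ACC=-2
Event 11 (EXEC): [IRQ1] PC=2: DEC 4 -> ACC=-6
Event 12 (EXEC): [IRQ1] PC=3: IRET -> resume IRQ1 at PC=1 (depth now 1)
Event 13 (EXEC): [IRQ1] PC=1: INC 4 -> ACC=-2
Event 14 (EXEC): [IRQ1] PC=2: DEC 4 -> ACC=-6
Event 15 (EXEC): [IRQ1] PC=3: IRET -> resume MAIN at PC=0 (depth now 0)
Event 16 (INT 2): INT 2 arrives: push (MAIN, PC=0), enter IRQ2 at PC=0 (depth now 1)
Event 17 (EXEC): [IRQ2] PC=0: DEC 1 -> ACC=-7
Event 18 (EXEC): [IRQ2] PC=1: DEC 2 -> ACC=-9
Event 19 (EXEC): [IRQ2] PC=2: IRET -> resume MAIN at PC=0 (depth now 0)
Event 20 (EXEC): [MAIN] PC=0: INC 5 -> ACC=-4
Event 21 (EXEC): [MAIN] PC=1: INC 5 -> ACC=1
Event 22 (EXEC): [MAIN] PC=2: DEC 2 -> ACC=-1
Event 23 (EXEC): [MAIN] PC=3: INC 2 -> ACC=1
Event 24 (INT 0): INT 0 arrives: push (MAIN, PC=4), enter IRQ0 at PC=0 (depth now 1)
Event 25 (EXEC): [IRQ0] PC=0: INC 3 -> ACC=4
Event 26 (EXEC): [IRQ0] PC=1: INC 1 -> ACC=5
Event 27 (EXEC): [IRQ0] PC=2: INC 3 -> ACC=8
Event 28 (EXEC): [IRQ0] PC=3: IRET -> resume MAIN at PC=4 (depth now 0)
Event 29 (EXEC): [MAIN] PC=4: INC 4 -> ACC=12
Event 30 (EXEC): [MAIN] PC=5: INC 5 -> ACC=17
Event 31 (EXEC): [MAIN] PC=6: HALT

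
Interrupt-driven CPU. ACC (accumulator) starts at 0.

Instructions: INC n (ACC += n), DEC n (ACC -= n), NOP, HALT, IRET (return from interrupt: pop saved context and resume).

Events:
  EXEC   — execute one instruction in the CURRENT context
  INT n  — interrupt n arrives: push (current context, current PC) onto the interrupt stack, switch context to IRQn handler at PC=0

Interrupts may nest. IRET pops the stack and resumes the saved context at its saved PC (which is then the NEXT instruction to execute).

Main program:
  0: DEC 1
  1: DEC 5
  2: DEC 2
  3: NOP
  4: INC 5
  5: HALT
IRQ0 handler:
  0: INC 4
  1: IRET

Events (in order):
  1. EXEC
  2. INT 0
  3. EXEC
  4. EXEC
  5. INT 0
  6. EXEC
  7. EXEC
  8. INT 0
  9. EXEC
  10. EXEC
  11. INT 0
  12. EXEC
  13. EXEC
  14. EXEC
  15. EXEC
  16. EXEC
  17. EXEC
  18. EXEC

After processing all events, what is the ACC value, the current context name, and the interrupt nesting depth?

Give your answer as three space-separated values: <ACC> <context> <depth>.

Answer: 13 MAIN 0

Derivation:
Event 1 (EXEC): [MAIN] PC=0: DEC 1 -> ACC=-1
Event 2 (INT 0): INT 0 arrives: push (MAIN, PC=1), enter IRQ0 at PC=0 (depth now 1)
Event 3 (EXEC): [IRQ0] PC=0: INC 4 -> ACC=3
Event 4 (EXEC): [IRQ0] PC=1: IRET -> resume MAIN at PC=1 (depth now 0)
Event 5 (INT 0): INT 0 arrives: push (MAIN, PC=1), enter IRQ0 at PC=0 (depth now 1)
Event 6 (EXEC): [IRQ0] PC=0: INC 4 -> ACC=7
Event 7 (EXEC): [IRQ0] PC=1: IRET -> resume MAIN at PC=1 (depth now 0)
Event 8 (INT 0): INT 0 arrives: push (MAIN, PC=1), enter IRQ0 at PC=0 (depth now 1)
Event 9 (EXEC): [IRQ0] PC=0: INC 4 -> ACC=11
Event 10 (EXEC): [IRQ0] PC=1: IRET -> resume MAIN at PC=1 (depth now 0)
Event 11 (INT 0): INT 0 arrives: push (MAIN, PC=1), enter IRQ0 at PC=0 (depth now 1)
Event 12 (EXEC): [IRQ0] PC=0: INC 4 -> ACC=15
Event 13 (EXEC): [IRQ0] PC=1: IRET -> resume MAIN at PC=1 (depth now 0)
Event 14 (EXEC): [MAIN] PC=1: DEC 5 -> ACC=10
Event 15 (EXEC): [MAIN] PC=2: DEC 2 -> ACC=8
Event 16 (EXEC): [MAIN] PC=3: NOP
Event 17 (EXEC): [MAIN] PC=4: INC 5 -> ACC=13
Event 18 (EXEC): [MAIN] PC=5: HALT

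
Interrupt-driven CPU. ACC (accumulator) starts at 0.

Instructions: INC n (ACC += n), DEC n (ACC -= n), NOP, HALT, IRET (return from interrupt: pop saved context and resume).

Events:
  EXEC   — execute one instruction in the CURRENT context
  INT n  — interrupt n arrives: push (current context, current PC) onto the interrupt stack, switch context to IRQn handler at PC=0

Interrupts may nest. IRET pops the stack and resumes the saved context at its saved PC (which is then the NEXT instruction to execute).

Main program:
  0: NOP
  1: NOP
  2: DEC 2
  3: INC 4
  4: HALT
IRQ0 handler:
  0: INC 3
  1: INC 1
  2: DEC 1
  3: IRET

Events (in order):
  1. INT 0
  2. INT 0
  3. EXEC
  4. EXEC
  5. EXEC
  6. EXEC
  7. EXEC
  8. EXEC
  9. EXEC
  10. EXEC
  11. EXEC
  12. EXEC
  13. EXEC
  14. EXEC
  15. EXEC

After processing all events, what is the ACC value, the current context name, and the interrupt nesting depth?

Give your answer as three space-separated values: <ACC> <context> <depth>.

Event 1 (INT 0): INT 0 arrives: push (MAIN, PC=0), enter IRQ0 at PC=0 (depth now 1)
Event 2 (INT 0): INT 0 arrives: push (IRQ0, PC=0), enter IRQ0 at PC=0 (depth now 2)
Event 3 (EXEC): [IRQ0] PC=0: INC 3 -> ACC=3
Event 4 (EXEC): [IRQ0] PC=1: INC 1 -> ACC=4
Event 5 (EXEC): [IRQ0] PC=2: DEC 1 -> ACC=3
Event 6 (EXEC): [IRQ0] PC=3: IRET -> resume IRQ0 at PC=0 (depth now 1)
Event 7 (EXEC): [IRQ0] PC=0: INC 3 -> ACC=6
Event 8 (EXEC): [IRQ0] PC=1: INC 1 -> ACC=7
Event 9 (EXEC): [IRQ0] PC=2: DEC 1 -> ACC=6
Event 10 (EXEC): [IRQ0] PC=3: IRET -> resume MAIN at PC=0 (depth now 0)
Event 11 (EXEC): [MAIN] PC=0: NOP
Event 12 (EXEC): [MAIN] PC=1: NOP
Event 13 (EXEC): [MAIN] PC=2: DEC 2 -> ACC=4
Event 14 (EXEC): [MAIN] PC=3: INC 4 -> ACC=8
Event 15 (EXEC): [MAIN] PC=4: HALT

Answer: 8 MAIN 0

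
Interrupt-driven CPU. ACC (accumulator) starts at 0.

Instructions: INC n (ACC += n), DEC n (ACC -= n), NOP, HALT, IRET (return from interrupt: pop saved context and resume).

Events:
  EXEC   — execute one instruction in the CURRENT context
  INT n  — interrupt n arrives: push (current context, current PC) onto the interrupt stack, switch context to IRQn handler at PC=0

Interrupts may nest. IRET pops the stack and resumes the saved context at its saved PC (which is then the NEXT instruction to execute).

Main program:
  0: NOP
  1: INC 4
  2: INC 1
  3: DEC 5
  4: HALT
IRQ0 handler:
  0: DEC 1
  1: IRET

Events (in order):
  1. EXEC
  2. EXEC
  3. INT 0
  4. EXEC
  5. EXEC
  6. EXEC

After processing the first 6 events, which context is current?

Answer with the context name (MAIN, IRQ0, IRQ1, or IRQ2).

Answer: MAIN

Derivation:
Event 1 (EXEC): [MAIN] PC=0: NOP
Event 2 (EXEC): [MAIN] PC=1: INC 4 -> ACC=4
Event 3 (INT 0): INT 0 arrives: push (MAIN, PC=2), enter IRQ0 at PC=0 (depth now 1)
Event 4 (EXEC): [IRQ0] PC=0: DEC 1 -> ACC=3
Event 5 (EXEC): [IRQ0] PC=1: IRET -> resume MAIN at PC=2 (depth now 0)
Event 6 (EXEC): [MAIN] PC=2: INC 1 -> ACC=4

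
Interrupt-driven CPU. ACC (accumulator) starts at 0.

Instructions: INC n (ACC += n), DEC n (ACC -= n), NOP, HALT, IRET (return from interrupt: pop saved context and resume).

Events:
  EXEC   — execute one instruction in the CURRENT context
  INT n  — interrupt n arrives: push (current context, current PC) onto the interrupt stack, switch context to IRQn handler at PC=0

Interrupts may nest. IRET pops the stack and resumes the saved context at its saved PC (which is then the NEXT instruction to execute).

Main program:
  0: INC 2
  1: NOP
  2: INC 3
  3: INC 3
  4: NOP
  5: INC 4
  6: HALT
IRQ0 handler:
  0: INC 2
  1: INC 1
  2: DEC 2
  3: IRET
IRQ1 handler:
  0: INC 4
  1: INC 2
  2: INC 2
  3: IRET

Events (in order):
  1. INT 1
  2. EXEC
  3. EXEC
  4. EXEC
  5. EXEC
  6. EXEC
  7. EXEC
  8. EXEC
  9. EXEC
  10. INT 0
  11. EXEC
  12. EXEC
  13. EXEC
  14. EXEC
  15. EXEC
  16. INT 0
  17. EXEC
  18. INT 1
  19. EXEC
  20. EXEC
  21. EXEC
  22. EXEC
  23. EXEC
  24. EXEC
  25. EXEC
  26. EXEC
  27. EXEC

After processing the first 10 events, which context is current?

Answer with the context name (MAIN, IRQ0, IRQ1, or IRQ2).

Answer: IRQ0

Derivation:
Event 1 (INT 1): INT 1 arrives: push (MAIN, PC=0), enter IRQ1 at PC=0 (depth now 1)
Event 2 (EXEC): [IRQ1] PC=0: INC 4 -> ACC=4
Event 3 (EXEC): [IRQ1] PC=1: INC 2 -> ACC=6
Event 4 (EXEC): [IRQ1] PC=2: INC 2 -> ACC=8
Event 5 (EXEC): [IRQ1] PC=3: IRET -> resume MAIN at PC=0 (depth now 0)
Event 6 (EXEC): [MAIN] PC=0: INC 2 -> ACC=10
Event 7 (EXEC): [MAIN] PC=1: NOP
Event 8 (EXEC): [MAIN] PC=2: INC 3 -> ACC=13
Event 9 (EXEC): [MAIN] PC=3: INC 3 -> ACC=16
Event 10 (INT 0): INT 0 arrives: push (MAIN, PC=4), enter IRQ0 at PC=0 (depth now 1)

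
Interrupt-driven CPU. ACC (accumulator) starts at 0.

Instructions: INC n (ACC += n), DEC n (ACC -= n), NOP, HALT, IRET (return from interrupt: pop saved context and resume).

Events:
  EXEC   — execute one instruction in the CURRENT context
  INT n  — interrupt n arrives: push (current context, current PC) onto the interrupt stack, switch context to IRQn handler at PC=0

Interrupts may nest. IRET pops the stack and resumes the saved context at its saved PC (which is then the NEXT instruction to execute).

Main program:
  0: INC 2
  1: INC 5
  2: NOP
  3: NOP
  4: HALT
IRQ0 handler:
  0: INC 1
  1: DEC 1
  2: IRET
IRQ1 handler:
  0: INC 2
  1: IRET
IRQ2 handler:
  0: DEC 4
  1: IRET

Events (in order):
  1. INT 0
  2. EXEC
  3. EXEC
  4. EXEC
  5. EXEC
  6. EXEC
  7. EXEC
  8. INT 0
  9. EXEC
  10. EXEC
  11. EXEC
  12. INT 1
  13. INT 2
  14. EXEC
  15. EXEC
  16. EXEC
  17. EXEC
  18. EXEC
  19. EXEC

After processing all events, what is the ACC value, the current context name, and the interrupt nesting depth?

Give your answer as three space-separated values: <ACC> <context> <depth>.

Answer: 5 MAIN 0

Derivation:
Event 1 (INT 0): INT 0 arrives: push (MAIN, PC=0), enter IRQ0 at PC=0 (depth now 1)
Event 2 (EXEC): [IRQ0] PC=0: INC 1 -> ACC=1
Event 3 (EXEC): [IRQ0] PC=1: DEC 1 -> ACC=0
Event 4 (EXEC): [IRQ0] PC=2: IRET -> resume MAIN at PC=0 (depth now 0)
Event 5 (EXEC): [MAIN] PC=0: INC 2 -> ACC=2
Event 6 (EXEC): [MAIN] PC=1: INC 5 -> ACC=7
Event 7 (EXEC): [MAIN] PC=2: NOP
Event 8 (INT 0): INT 0 arrives: push (MAIN, PC=3), enter IRQ0 at PC=0 (depth now 1)
Event 9 (EXEC): [IRQ0] PC=0: INC 1 -> ACC=8
Event 10 (EXEC): [IRQ0] PC=1: DEC 1 -> ACC=7
Event 11 (EXEC): [IRQ0] PC=2: IRET -> resume MAIN at PC=3 (depth now 0)
Event 12 (INT 1): INT 1 arrives: push (MAIN, PC=3), enter IRQ1 at PC=0 (depth now 1)
Event 13 (INT 2): INT 2 arrives: push (IRQ1, PC=0), enter IRQ2 at PC=0 (depth now 2)
Event 14 (EXEC): [IRQ2] PC=0: DEC 4 -> ACC=3
Event 15 (EXEC): [IRQ2] PC=1: IRET -> resume IRQ1 at PC=0 (depth now 1)
Event 16 (EXEC): [IRQ1] PC=0: INC 2 -> ACC=5
Event 17 (EXEC): [IRQ1] PC=1: IRET -> resume MAIN at PC=3 (depth now 0)
Event 18 (EXEC): [MAIN] PC=3: NOP
Event 19 (EXEC): [MAIN] PC=4: HALT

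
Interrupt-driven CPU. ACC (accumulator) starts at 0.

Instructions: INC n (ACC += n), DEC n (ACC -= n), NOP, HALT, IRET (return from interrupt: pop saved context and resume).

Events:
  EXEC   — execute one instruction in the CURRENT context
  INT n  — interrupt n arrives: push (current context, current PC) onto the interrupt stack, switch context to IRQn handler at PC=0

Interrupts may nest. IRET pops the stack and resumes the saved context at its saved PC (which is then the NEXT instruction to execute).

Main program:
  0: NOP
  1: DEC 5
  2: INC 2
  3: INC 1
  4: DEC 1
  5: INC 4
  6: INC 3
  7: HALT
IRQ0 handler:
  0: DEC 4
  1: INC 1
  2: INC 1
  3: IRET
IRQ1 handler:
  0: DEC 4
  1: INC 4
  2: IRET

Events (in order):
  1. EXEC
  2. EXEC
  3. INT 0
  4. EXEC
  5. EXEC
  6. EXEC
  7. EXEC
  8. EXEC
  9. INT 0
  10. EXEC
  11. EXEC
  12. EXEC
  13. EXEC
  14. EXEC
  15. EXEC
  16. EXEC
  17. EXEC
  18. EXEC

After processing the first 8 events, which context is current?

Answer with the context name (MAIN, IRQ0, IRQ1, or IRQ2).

Event 1 (EXEC): [MAIN] PC=0: NOP
Event 2 (EXEC): [MAIN] PC=1: DEC 5 -> ACC=-5
Event 3 (INT 0): INT 0 arrives: push (MAIN, PC=2), enter IRQ0 at PC=0 (depth now 1)
Event 4 (EXEC): [IRQ0] PC=0: DEC 4 -> ACC=-9
Event 5 (EXEC): [IRQ0] PC=1: INC 1 -> ACC=-8
Event 6 (EXEC): [IRQ0] PC=2: INC 1 -> ACC=-7
Event 7 (EXEC): [IRQ0] PC=3: IRET -> resume MAIN at PC=2 (depth now 0)
Event 8 (EXEC): [MAIN] PC=2: INC 2 -> ACC=-5

Answer: MAIN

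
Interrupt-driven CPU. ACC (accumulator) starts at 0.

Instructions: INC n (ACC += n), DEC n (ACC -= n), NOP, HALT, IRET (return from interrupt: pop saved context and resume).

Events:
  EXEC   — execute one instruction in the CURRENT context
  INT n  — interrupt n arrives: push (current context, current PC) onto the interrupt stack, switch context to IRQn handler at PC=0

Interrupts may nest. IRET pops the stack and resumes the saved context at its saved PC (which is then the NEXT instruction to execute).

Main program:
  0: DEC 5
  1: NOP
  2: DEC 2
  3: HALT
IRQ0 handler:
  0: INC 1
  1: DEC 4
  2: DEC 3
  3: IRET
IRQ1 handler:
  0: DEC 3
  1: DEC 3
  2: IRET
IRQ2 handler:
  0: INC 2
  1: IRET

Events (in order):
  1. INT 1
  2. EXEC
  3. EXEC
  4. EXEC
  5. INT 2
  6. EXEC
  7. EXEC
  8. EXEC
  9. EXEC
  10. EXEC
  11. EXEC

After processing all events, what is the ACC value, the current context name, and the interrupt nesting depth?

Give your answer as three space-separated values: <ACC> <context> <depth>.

Answer: -11 MAIN 0

Derivation:
Event 1 (INT 1): INT 1 arrives: push (MAIN, PC=0), enter IRQ1 at PC=0 (depth now 1)
Event 2 (EXEC): [IRQ1] PC=0: DEC 3 -> ACC=-3
Event 3 (EXEC): [IRQ1] PC=1: DEC 3 -> ACC=-6
Event 4 (EXEC): [IRQ1] PC=2: IRET -> resume MAIN at PC=0 (depth now 0)
Event 5 (INT 2): INT 2 arrives: push (MAIN, PC=0), enter IRQ2 at PC=0 (depth now 1)
Event 6 (EXEC): [IRQ2] PC=0: INC 2 -> ACC=-4
Event 7 (EXEC): [IRQ2] PC=1: IRET -> resume MAIN at PC=0 (depth now 0)
Event 8 (EXEC): [MAIN] PC=0: DEC 5 -> ACC=-9
Event 9 (EXEC): [MAIN] PC=1: NOP
Event 10 (EXEC): [MAIN] PC=2: DEC 2 -> ACC=-11
Event 11 (EXEC): [MAIN] PC=3: HALT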